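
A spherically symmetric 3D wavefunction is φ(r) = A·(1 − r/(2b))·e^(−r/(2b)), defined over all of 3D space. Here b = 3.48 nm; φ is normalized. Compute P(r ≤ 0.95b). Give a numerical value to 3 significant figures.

P ≈ 0.0320

P = ∫ |φ|² 4πr² dr over r ≤ 0.95b.
Normalization gives A² = 1/(8·π·b^3).
Substituting u = r/b, A², 4π and the length scale all cancel in the ratio: P = ∫_{0}^{0.95} u^2·(1 - u/2)^2·e^(-u) du / ∫_{0}^{∞} u^2·(1 - u/2)^2·e^(-u) du.
An antiderivative of u^2·(1 - u/2)^2·e^(-u) is -(u^4/4 + u^2 + 2·u + 2)·e^(-u); evaluating from 0 to 0.95 gives ≈ 0.063925, while the full integral is 2.
The region integral divided by the full integral gives P = 0.03196.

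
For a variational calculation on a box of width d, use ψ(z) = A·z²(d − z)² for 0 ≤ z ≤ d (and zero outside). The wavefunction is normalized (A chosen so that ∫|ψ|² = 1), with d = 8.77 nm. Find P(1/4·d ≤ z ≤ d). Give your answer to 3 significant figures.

P = ∫_{1/4·d}^{d} |ψ(z)|² dz.
The normalization integral ∫|ψ|²dz over the whole domain equals d^9/630·A², and A² cancels in the ratio.
Let u = z/d; then A² and the length scale cancel, so P = ∫_{1/4}^{1} u^4·(1 - u)^4 du ÷ ∫_{0}^{1} u^4·(1 - u)^4 du.
With ∫ u^4·(1 - u)^4 du = u^5·(70·u^4 - 315·u^3 + 540·u^2 - 420·u + 126)/630 + C, the region integral is ≈ 0.0015096 and the full one is 1/630.
Evaluating gives P = 0.9511.

P ≈ 0.951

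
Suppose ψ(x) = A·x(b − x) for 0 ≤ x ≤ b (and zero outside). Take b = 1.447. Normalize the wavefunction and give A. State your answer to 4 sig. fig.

We need A² ∫|f|² dx = 1, taking the integral from 0 to b.
Expanding the polynomial and integrating term by term, ∫|ψ|² dx = A²·(b^5/30).
So A² = (b^5/30)^(−1).
With b = 1.447: A² = 4.7291 and A = 2.1746.

A ≈ 2.175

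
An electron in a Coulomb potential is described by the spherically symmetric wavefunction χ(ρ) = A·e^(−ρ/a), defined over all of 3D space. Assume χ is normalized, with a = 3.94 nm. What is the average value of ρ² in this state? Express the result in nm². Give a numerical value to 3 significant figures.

⟨ρ²⟩ = ∫ ρ^2 |χ|² 4πρ² dρ over the full domain.
Recall ∫₀^∞ ρ^m e^(−ρ/β) dρ = m!·β^(m+1), since the A² factors cancel between numerator and denominator, ⟨ρ²⟩ = 3·a^2.
With a = 3.94, ⟨ρ^2⟩ = 46.57.

⟨ρ^2⟩ ≈ 46.6 nm^2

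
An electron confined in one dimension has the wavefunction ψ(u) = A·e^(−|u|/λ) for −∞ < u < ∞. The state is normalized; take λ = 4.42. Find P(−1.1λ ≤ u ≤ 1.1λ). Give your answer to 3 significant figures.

P = ∫_{−1.1λ}^{1.1λ} |ψ(u)|² du.
Since A² = 1/(λ), this is the region integral divided by the full normalization integral.
By symmetry take twice the u ≥ 0 contribution in numerator and denominator; the 2's cancel. Substituting t = u/λ, A² and the length scale cancel in the ratio: P = ∫_{0}^{1.1} e^(-2·t) dt / ∫_{0}^{∞} e^(-2·t) dt.
An antiderivative of e^(-2·t) is -e^(-2·t)/2; evaluating from 0 to 1.1 gives 1/2 - e^(-11/5)/2, while the full integral is 1/2.
The result is P = 0.8892.

P ≈ 0.889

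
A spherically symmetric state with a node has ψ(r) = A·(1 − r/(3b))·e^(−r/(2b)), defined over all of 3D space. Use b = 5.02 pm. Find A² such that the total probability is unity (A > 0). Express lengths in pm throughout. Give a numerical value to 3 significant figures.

Require ∫ |ψ|² 4πr² dr = 1 over the whole domain.
(Spherical symmetry: dV = 4πr² dr.)
The integral (without the A² prefactor) comes out to 8·π·b^3/3.
With b = 5.02: A² = 0.0009436 and A = 0.03072.

A^2 ≈ 0.000944 pm^(-3)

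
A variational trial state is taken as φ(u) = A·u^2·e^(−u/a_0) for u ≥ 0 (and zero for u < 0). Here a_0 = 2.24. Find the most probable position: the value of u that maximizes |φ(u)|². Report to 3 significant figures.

Set d/du [|φ(u)|²] = 0 and solve for u > 0.
This gives u = 2·a_0.
With a_0 = 2.24, the most probable position is 4.480.

u ≈ 4.48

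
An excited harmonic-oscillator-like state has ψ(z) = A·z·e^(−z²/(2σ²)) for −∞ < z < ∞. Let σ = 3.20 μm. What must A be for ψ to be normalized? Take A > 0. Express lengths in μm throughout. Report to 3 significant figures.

Normalization requires ∫|ψ|² dz = 1, integrated from −∞ to ∞.
Using the Gaussian integral ∫_{−∞}^{∞} e^(−αz²) dz = √(π/α), with ψ = A·z·e^(−z²/(2σ²)), the integral evaluates to A²·[√(π)·σ^3/2].
Substituting σ = 3.20 gives A² = 0.03444, so A = 0.1856.

A ≈ 0.186 μm^(-3/2)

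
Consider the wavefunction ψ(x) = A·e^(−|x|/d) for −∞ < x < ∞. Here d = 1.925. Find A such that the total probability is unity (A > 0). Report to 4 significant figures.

The normalization condition is ∫|ψ|² dx = 1 from −∞ to ∞.
Using ∫₀^∞ xⁿ e^(−αx) dx = n!/αⁿ⁺¹, the integral (without the A² prefactor) comes out to d.
Hence A² = 1/[d].
Plugging in d = 1.925 yields A = 0.72075.

A ≈ 0.7207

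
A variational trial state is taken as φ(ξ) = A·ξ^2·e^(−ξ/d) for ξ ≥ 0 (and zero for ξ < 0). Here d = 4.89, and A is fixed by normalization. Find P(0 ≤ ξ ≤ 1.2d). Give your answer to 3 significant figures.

P ≈ 0.0959

The probability is P = ∫ |φ|² dξ over [0, 1.2d].
Since A² = 1/(3·d^5/4), this is the region integral divided by the full normalization integral.
In terms of u = ξ/d (A² and the length scale cancel between numerator and denominator), P = [∫_{0}^{1.2} u^4·e^(-2·u) du] / [∫_{0}^{∞} u^4·e^(-2·u) du].
With ∫ u^4·e^(-2·u) du = -(u^4/2 + u^3 + 3·u^2/2 + 3·u/2 + 3/4)·e^(-2·u) + C, the region integral is ≈ 0.071901 and the full one is 3/4.
This works out to P = 0.09587.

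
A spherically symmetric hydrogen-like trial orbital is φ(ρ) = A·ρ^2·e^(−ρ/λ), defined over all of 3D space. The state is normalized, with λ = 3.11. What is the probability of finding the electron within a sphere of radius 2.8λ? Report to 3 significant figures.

With dV = 4πρ²dρ, the probability is ∫|φ|² dV over ρ ≤ 2.8λ.
Normalization gives A² = 1/(45·π·λ^7/2).
Let u = ρ/λ; then A², 4π and the length scale all cancel, so P = ∫_{0}^{2.8} u^6·e^(-2·u) du ÷ ∫_{0}^{∞} u^6·e^(-2·u) du.
An antiderivative of u^6·e^(-2·u) is -(4·u^6 + 12·u^5 + 30·u^4 + 60·u^3 + 90·u^2 + 90·u + 45)·e^(-2·u)/8; evaluating from 0 to 2.8 gives ≈ 1.8548, while the full integral is 45/8.
Taking the ratio yields P = 0.3297.

P ≈ 0.330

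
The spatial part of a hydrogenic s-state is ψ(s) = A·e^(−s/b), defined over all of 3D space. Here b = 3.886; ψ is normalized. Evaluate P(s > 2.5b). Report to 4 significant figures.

P ≈ 0.1247

With dV = 4πs²ds, the probability is ∫|ψ|² dV over s > 2.5b.
The full normalization integral is A²·[π·b^3] = 1, fixing A².
In terms of u = s/b (A², 4π and the length scale all cancel between numerator and denominator), P = [∫_{2.5}^{∞} u^2·e^(-2·u) du] / [∫_{0}^{∞} u^2·e^(-2·u) du].
An antiderivative of u^2·e^(-2·u) is -(2·u^2 + 2·u + 1)·e^(-2·u)/4; evaluating from 2.5 to ∞ gives 37·e^(-5)/8, while the full integral is 1/4.
Taking the ratio yields P = 0.12465.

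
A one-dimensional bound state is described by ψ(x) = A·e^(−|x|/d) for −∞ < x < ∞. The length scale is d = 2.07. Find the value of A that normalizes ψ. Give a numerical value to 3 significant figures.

Normalization requires ∫|ψ|² dx = 1, integrated from −∞ to ∞.
With ∫₀^∞ x^0 e^(−αx) dx = 0!/α^1, ∫|ψ|² dx = A²·(d).
With d = 2.07: A² = 0.4831 and A = 0.6950.

A ≈ 0.695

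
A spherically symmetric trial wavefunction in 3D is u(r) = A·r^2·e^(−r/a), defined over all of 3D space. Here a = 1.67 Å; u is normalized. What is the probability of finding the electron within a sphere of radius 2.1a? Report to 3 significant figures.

P ≈ 0.133

With dV = 4πr²dr, the probability is ∫|u|² dV over r ≤ 2.1a.
Normalization gives A² = 1/(45·π·a^7/2).
In terms of t = r/a (A², 4π and the length scale all cancel between numerator and denominator), P = [∫_{0}^{2.1} t^6·e^(-2·t) dt] / [∫_{0}^{∞} t^6·e^(-2·t) dt].
Using ∫ t^6·e^(-2·t) dt = -(4·t^6 + 12·t^5 + 30·t^4 + 60·t^3 + 90·t^2 + 90·t + 45)·e^(-2·t)/8, the numerator is ≈ 0.74552 and the denominator is 45/8.
The region integral divided by the full integral gives P = 0.1325.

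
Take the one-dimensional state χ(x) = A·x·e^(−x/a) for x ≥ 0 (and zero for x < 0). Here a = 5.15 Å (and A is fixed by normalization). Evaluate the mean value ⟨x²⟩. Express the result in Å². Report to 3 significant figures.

The expectation value is the |χ|²-weighted average of x^2: ∫ x^2|χ|² dx.
The ratio of the moment integral to the normalization integral gives ⟨x²⟩ = 3·a^2.
With a = 5.15, ⟨x^2⟩ = 79.57.

⟨x^2⟩ ≈ 79.6 Å^2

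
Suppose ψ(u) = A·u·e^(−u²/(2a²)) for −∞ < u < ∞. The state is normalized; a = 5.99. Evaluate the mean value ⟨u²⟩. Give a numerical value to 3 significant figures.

⟨u^2⟩ ≈ 53.8

The expectation value is the |ψ|²-weighted average of u^2: ∫ u^2|ψ|² du.
Since the A² factors cancel between numerator and denominator, ⟨u²⟩ = 3·a^2/2.
Putting a = 5.99 gives 53.82.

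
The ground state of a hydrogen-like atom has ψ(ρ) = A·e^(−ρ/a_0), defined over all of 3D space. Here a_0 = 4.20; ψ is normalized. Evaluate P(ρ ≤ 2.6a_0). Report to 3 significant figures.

Integrate the radial probability density 4πρ²|ψ|² over ρ ≤ 2.6a_0.
Normalization gives A² = 1/(π·a_0^3).
In terms of u = ρ/a_0 (A², 4π and the length scale all cancel between numerator and denominator), P = [∫_{0}^{2.6} u^2·e^(-2·u) du] / [∫_{0}^{∞} u^2·e^(-2·u) du].
Using ∫ u^2·e^(-2·u) du = -(2·u^2 + 2·u + 1)·e^(-2·u)/4, the numerator is 1/4 - 493·e^(-26/5)/100 and the denominator is 1/4.
Taking the ratio yields P = 0.8912.

P ≈ 0.891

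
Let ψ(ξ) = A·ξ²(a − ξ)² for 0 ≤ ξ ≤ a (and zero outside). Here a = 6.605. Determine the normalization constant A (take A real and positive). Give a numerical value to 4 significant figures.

Normalization requires ∫|ψ|² dξ = 1, integrated from 0 to a.
Expanding the polynomial and integrating term by term, ∫|ψ|² dξ = A²·(a^9/630).
Setting this equal to 1 gives A² = 1/(a^9/630).
Plugging in a = 6.605 yields A = 0.0051315.

A ≈ 0.005131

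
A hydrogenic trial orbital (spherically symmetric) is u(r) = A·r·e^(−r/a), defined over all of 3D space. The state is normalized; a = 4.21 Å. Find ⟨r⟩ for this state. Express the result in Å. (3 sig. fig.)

⟨r⟩ ≈ 10.5 Å

The expectation value is the |u|²-weighted average of r: ∫ r|u|² 4πr² dr.
Using ∫₀^∞ rⁿ e^(−αr) dr = n!/αⁿ⁺¹, evaluating both integrals, ⟨r⟩ = 5·a/2.
Putting a = 4.21 gives 10.53.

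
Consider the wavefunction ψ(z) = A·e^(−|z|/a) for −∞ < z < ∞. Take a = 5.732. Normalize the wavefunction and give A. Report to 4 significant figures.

We need A² ∫|f|² dz = 1, taking the integral from −∞ to ∞.
Carrying out the integral gives A² · a.
Plugging in a = 5.732 yields A = 0.41768.

A ≈ 0.4177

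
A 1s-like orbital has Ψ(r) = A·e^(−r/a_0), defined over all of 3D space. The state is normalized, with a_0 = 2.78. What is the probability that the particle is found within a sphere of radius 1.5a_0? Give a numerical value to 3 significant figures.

P ≈ 0.577

P = ∫ |Ψ|² 4πr² dr over r ≤ 1.5a_0.
Normalization gives A² = 1/(π·a_0^3).
Let u = r/a_0; then A², 4π and the length scale all cancel, so P = ∫_{0}^{1.5} u^2·e^(-2·u) du ÷ ∫_{0}^{∞} u^2·e^(-2·u) du.
Using ∫ u^2·e^(-2·u) du = -(2·u^2 + 2·u + 1)·e^(-2·u)/4, the numerator is 1/4 - 17·e^(-3)/8 and the denominator is 1/4.
Taking the ratio yields P = 0.5768.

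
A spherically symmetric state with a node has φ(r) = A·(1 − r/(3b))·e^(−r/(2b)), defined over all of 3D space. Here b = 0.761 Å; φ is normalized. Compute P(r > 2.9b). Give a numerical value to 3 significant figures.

P ≈ 0.647

P = ∫ |φ|² 4πr² dr over r > 2.9b.
A² is fixed by ∫₀^∞ 4πr²|φ|² dr = 1, i.e. A² = (8·π·b^3/3)^(−1).
In terms of u = r/b (A², 4π and the length scale all cancel between numerator and denominator), P = [∫_{2.9}^{∞} u^2·(1 - u/3)^2·e^(-u) du] / [∫_{0}^{∞} u^2·(1 - u/3)^2·e^(-u) du].
An antiderivative of u^2·(1 - u/3)^2·e^(-u) is (-u^4 + 2·u^3 - 3·u^2 - 6·u - 6)·e^(-u)/9; evaluating from 2.9 to ∞ gives ≈ 0.43150, while the full integral is 2/3.
The region integral divided by the full integral gives P = 0.6473.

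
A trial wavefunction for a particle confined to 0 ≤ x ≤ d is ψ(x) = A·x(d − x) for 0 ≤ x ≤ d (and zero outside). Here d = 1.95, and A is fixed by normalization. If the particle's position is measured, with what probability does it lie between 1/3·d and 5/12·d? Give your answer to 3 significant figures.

P ≈ 0.137

|ψ|² is the probability density, so P = ∫_{1/3·d}^{5/12·d} |ψ|² dx.
Since A² = 1/(d^5/30), this is the region integral divided by the full normalization integral.
Let u = x/d; then A² and the length scale cancel, so P = ∫_{1/3}^{5/12} u^2·(1 - u)^2 du ÷ ∫_{0}^{1} u^2·(1 - u)^2 du.
An antiderivative of u^2·(1 - u)^2 is u^3·(6·u^2 - 15·u + 10)/30; evaluating from 1/3 to 5/12 gives ≈ 0.0045581, while the full integral is 1/30.
Taking the ratio, P = 0.1367.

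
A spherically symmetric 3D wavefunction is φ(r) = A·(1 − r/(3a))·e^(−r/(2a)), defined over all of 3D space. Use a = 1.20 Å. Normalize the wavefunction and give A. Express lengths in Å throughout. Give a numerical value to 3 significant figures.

A ≈ 0.263 Å^(-3/2)

The normalization condition is ∫|φ|² 4πr² dr = 1 from 0 to ∞.
(Spherical symmetry: dV = 4πr² dr.)
The integral (without the A² prefactor) comes out to 8·π·a^3/3.
With a = 1.20: A² = 0.06908 and A = 0.2628.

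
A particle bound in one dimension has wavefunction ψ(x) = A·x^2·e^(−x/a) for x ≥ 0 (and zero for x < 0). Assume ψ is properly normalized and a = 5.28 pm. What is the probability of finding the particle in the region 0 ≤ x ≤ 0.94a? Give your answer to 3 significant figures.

The probability is P = ∫ |ψ|² dx over [0, 0.94a].
With A² fixed by ∫|ψ|² = 1, i.e. A² = (3·a^5/4)^(−1), substitute and integrate.
Substituting u = x/a, A² and the length scale cancel in the ratio: P = ∫_{0}^{0.94} u^4·e^(-2·u) du / ∫_{0}^{∞} u^4·e^(-2·u) du.
An antiderivative of u^4·e^(-2·u) is -(u^4/2 + u^3 + 3·u^2/2 + 3·u/2 + 3/4)·e^(-2·u); evaluating from 0 to 0.94 gives ≈ 0.031856, while the full integral is 3/4.
The result is P = 0.04248.

P ≈ 0.0425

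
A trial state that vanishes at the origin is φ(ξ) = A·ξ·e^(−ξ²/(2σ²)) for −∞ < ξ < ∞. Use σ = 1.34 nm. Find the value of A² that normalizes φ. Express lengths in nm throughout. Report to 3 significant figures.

Normalization requires ∫|φ|² dξ = 1, integrated from −∞ to ∞.
∫|φ|² dξ = A²·(√(π)·σ^3/2).
Plugging in σ = 1.34 yields A = 0.6848.

A^2 ≈ 0.469 nm^(-3)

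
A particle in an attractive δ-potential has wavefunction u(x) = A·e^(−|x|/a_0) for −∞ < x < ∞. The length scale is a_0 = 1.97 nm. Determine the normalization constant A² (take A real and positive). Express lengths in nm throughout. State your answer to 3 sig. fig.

A^2 ≈ 0.508 nm^(-1)

We need A² ∫|f|² dx = 1, taking the integral from −∞ to ∞.
Recall ∫₀^∞ x^m e^(−x/β) dx = m!·β^(m+1), with u = A·e^(−|x|/a_0), the integral evaluates to A²·[a_0].
Substituting a_0 = 1.97 gives A² = 0.5076, so A = 0.7125.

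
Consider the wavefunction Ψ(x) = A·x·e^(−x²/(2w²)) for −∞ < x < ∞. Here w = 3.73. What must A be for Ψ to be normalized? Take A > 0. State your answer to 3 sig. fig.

Require ∫ |Ψ|² dx = 1 over the whole domain.
Differentiating ∫e^(−αx²) dx = √(π/α) under α to get the higher moments, the integral (without the A² prefactor) comes out to √(π)·w^3/2.
So A² = (√(π)·w^3/2)^(−1).
With w = 3.73: A² = 0.02174 and A = 0.1475.

A ≈ 0.147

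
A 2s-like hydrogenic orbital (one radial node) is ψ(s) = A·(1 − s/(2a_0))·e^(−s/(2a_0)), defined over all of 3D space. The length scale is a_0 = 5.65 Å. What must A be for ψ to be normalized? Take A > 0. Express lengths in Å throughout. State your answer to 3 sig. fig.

A ≈ 0.0149 Å^(-3/2)

Normalization requires ∫|ψ|² 4πs² ds = 1, integrated from 0 to ∞.
With ∫₀^∞ s^4 e^(−αs) ds = 4!/α^5, with ψ = A·(1 − s/(2a_0))·e^(−s/(2a_0)), the integral evaluates to A²·[8·π·a_0^3].
Hence A² = 1/[8·π·a_0^3].
With a_0 = 5.65: A² = 0.0002206 and A = 0.01485.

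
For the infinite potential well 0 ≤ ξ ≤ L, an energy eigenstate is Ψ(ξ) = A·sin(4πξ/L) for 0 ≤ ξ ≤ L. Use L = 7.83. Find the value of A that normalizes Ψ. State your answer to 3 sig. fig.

A ≈ 0.505

Require ∫ |Ψ|² dξ = 1 over the whole domain.
With Ψ = A·sin(4πξ/L), the integral evaluates to A²·[L/2].
With L = 7.83: A² = 0.2554 and A = 0.5054.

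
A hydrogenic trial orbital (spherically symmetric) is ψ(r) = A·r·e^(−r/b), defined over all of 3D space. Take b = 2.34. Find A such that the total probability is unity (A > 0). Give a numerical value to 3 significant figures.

The normalization condition is ∫|ψ|² 4πr² dr = 1 from 0 to ∞.
Recall ∫₀^∞ r^m e^(−r/β) dr = m!·β^(m+1), the integral (without the A² prefactor) comes out to 3·π·b^5.
With b = 2.34: A² = 0.001512 and A = 0.03889.

A ≈ 0.0389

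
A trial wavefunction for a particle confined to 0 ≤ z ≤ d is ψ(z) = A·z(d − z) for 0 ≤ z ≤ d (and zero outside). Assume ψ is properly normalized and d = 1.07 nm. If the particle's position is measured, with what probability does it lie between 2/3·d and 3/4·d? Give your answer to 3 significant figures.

P ≈ 0.106

|ψ|² is the probability density, so P = ∫_{2/3·d}^{3/4·d} |ψ|² dz.
Since A² = 1/(d^5/30), this is the region integral divided by the full normalization integral.
Let u = z/d; then A² and the length scale cancel, so P = ∫_{2/3}^{3/4} u^2·(1 - u)^2 du ÷ ∫_{0}^{1} u^2·(1 - u)^2 du.
With ∫ u^2·(1 - u)^2 du = u^3·(6·u^2 - 15·u + 10)/30 + C, the region integral is ≈ 0.0035454 and the full one is 1/30.
Taking the ratio, P = 0.1064.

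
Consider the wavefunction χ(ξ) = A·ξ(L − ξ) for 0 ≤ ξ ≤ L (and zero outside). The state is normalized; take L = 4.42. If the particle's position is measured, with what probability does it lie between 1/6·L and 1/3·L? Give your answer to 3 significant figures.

P ≈ 0.174

P = ∫_{1/6·L}^{1/3·L} |χ(ξ)|² dξ.
With A² fixed by ∫|χ|² = 1, i.e. A² = (L^5/30)^(−1), substitute and integrate.
Substituting u = ξ/L, A² and the length scale cancel in the ratio: P = ∫_{1/6}^{1/3} u^2·(1 - u)^2 du / ∫_{0}^{1} u^2·(1 - u)^2 du.
Using ∫ u^2·(1 - u)^2 du = u^3·(6·u^2 - 15·u + 10)/30, the numerator is ≈ 0.0058128 and the denominator is 1/30.
This works out to P = 113/648.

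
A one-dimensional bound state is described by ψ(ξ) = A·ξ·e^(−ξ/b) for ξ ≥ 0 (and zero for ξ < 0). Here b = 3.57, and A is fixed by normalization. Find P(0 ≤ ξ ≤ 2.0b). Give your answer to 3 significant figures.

P ≈ 0.762

P = ∫_{0}^{2.0b} |ψ(ξ)|² dξ.
The normalization integral ∫|ψ|²dξ over the whole domain equals b^3/4·A², and A² cancels in the ratio.
Substituting u = ξ/b, A² and the length scale cancel in the ratio: P = ∫_{0}^{2.0} u^2·e^(-2·u) du / ∫_{0}^{∞} u^2·e^(-2·u) du.
With ∫ u^2·e^(-2·u) du = -(2·u^2 + 2·u + 1)·e^(-2·u)/4 + C, the region integral is 1/4 - 13·e^(-4)/4 and the full one is 1/4.
Taking the ratio, P = 0.7619.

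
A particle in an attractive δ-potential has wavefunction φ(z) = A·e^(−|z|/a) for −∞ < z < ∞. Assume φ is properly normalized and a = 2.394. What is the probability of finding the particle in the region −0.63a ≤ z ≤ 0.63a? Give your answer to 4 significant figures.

|φ|² is the probability density, so P = ∫_{−0.63a}^{0.63a} |φ|² dz.
The normalization integral ∫|φ|²dz over the whole domain equals a·A², and A² cancels in the ratio.
By symmetry take twice the z ≥ 0 contribution in numerator and denominator; the 2's cancel. Let u = z/a; then A² and the length scale cancel, so P = ∫_{0}^{0.63} e^(-2·u) du ÷ ∫_{0}^{∞} e^(-2·u) du.
Using ∫ e^(-2·u) du = -e^(-2·u)/2, the numerator is 1/2 - e^(-63/50)/2 and the denominator is 1/2.
Evaluating gives P = 0.71635.

P ≈ 0.7163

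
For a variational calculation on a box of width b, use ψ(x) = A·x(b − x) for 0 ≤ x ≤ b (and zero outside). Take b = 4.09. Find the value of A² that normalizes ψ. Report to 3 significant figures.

A^2 ≈ 0.0262

The normalization condition is ∫|ψ|² dx = 1 from 0 to b.
Expanding the polynomial and integrating term by term, with ψ = A·x(b − x), the integral evaluates to A²·[b^5/30].
Hence A² = 1/[b^5/30].
Substituting b = 4.09 gives A² = 0.02621, so A = 0.1619.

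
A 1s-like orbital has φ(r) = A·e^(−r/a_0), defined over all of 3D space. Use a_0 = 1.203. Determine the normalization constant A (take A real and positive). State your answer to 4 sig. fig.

Normalization requires ∫|φ|² 4πr² dr = 1, integrated from 0 to ∞.
(Spherical symmetry: dV = 4πr² dr.)
With ∫₀^∞ r^2 e^(−αr) dr = 2!/α^3, the integral (without the A² prefactor) comes out to π·a_0^3.
Setting this equal to 1 gives A² = 1/(π·a_0^3).
With a_0 = 1.203: A² = 0.18283 and A = 0.42759.

A ≈ 0.4276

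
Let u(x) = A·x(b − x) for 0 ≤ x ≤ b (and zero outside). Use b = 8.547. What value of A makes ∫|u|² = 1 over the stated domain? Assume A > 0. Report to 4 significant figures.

Require ∫ |u|² dx = 1 over the whole domain.
Expanding the polynomial and integrating term by term, carrying out the integral gives A² · b^5/30.
Setting this equal to 1 gives A² = 1/(b^5/30).
With b = 8.547: A² = 0.00065774 and A = 0.025646.

A ≈ 0.02565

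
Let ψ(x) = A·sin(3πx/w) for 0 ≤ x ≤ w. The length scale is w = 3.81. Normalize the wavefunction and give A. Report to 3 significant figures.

Normalization requires ∫|ψ|² dx = 1, integrated from 0 to w.
With ψ = A·sin(3πx/w), the integral evaluates to A²·[w/2].
Substituting w = 3.81 gives A² = 0.5249, so A = 0.7245.

A ≈ 0.725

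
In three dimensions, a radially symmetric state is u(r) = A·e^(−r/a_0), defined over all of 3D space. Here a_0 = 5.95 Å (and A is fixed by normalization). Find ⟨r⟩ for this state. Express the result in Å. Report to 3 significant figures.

⟨r⟩ ≈ 8.93 Å

The expectation value is the |u|²-weighted average of r: ∫ r|u|² 4πr² dr.
Using ∫₀^∞ rⁿ e^(−αr) dr = n!/αⁿ⁺¹, the ratio of the moment integral to the normalization integral gives ⟨r⟩ = 3·a_0/2.
With a_0 = 5.95, ⟨r⟩ = 8.925.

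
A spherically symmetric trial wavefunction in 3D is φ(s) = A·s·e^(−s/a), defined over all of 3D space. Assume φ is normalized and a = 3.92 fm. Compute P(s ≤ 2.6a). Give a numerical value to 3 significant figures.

P ≈ 0.594

P = ∫ |φ|² 4πs² ds over s ≤ 2.6a.
Normalization gives A² = 1/(3·π·a^5).
Substituting u = s/a, A², 4π and the length scale all cancel in the ratio: P = ∫_{0}^{2.6} u^4·e^(-2·u) du / ∫_{0}^{∞} u^4·e^(-2·u) du.
An antiderivative of u^4·e^(-2·u) is -(u^4/2 + u^3 + 3·u^2/2 + 3·u/2 + 3/4)·e^(-2·u); evaluating from 0 to 2.6 gives ≈ 0.44540, while the full integral is 3/4.
The region integral divided by the full integral gives P = 0.5939.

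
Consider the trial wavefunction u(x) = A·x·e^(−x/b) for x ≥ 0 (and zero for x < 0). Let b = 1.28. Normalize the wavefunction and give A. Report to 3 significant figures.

We need A² ∫|f|² dx = 1, taking the integral from 0 to ∞.
∫|u|² dx = A²·(b^3/4).
Substituting b = 1.28 gives A² = 1.907, so A = 1.381.

A ≈ 1.38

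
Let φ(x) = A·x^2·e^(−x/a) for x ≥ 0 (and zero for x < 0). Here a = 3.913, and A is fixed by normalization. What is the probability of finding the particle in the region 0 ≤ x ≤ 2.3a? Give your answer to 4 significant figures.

The probability is P = ∫ |φ|² dx over [0, 2.3a].
The normalization integral ∫|φ|²dx over the whole domain equals 3·a^5/4·A², and A² cancels in the ratio.
In terms of u = x/a (A² and the length scale cancel between numerator and denominator), P = [∫_{0}^{2.3} u^4·e^(-2·u) du] / [∫_{0}^{∞} u^4·e^(-2·u) du].
Using ∫ u^4·e^(-2·u) du = -(u^4/2 + u^3 + 3·u^2/2 + 3·u/2 + 3/4)·e^(-2·u), the numerator is ≈ 0.365074 and the denominator is 3/4.
Taking the ratio, P = 0.48677.

P ≈ 0.4868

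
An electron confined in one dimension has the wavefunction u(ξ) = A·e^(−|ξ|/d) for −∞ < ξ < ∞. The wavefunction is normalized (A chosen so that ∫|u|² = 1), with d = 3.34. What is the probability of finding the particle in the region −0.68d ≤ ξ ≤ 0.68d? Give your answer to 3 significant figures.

|u|² is the probability density, so P = ∫_{−0.68d}^{0.68d} |u|² dξ.
With A² fixed by ∫|u|² = 1, i.e. A² = (d)^(−1), substitute and integrate.
Both integrals are even about ξ = 0, so only the ξ ≥ 0 halves are needed (the factors of 2 cancel). Substituting t = ξ/d, A² and the length scale cancel in the ratio: P = ∫_{0}^{0.68} e^(-2·t) dt / ∫_{0}^{∞} e^(-2·t) dt.
An antiderivative of e^(-2·t) is -e^(-2·t)/2; evaluating from 0 to 0.68 gives 1/2 - e^(-34/25)/2, while the full integral is 1/2.
The result is P = 0.7433.

P ≈ 0.743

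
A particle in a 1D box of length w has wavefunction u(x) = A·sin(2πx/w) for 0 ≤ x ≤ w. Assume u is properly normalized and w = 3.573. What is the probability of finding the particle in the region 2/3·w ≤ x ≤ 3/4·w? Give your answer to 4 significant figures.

The probability is P = ∫ |u|² dx over [2/3·w, 3/4·w].
Since A² = 1/(w/2), this is the region integral divided by the full normalization integral.
Substituting t = x/w, A² and the length scale cancel in the ratio: P = ∫_{2/3}^{3/4} sin(2·π·t)^2 dt / ∫_{0}^{1} sin(2·π·t)^2 dt.
Using ∫ sin(2·π·t)^2 dt = t/2 - sin(4·π·t)/(8·π), the numerator is √(3)/(16·π) + 1/24 and the denominator is 1/2.
Evaluating gives P = (√(3)/8 + π/12)/π.

P ≈ 0.1522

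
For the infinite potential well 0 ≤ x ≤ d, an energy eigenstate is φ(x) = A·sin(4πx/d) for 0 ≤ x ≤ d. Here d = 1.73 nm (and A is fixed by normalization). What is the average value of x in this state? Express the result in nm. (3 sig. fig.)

The expectation value is the |φ|²-weighted average of x: ∫ x|φ|² dx.
The ratio of the moment integral to the normalization integral gives ⟨x⟩ = d/2.
Putting d = 1.73 gives 0.8650.

⟨x⟩ ≈ 0.865 nm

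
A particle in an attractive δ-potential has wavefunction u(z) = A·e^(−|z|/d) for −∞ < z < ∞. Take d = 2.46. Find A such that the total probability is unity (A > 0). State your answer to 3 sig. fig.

The normalization condition is ∫|u|² dz = 1 from −∞ to ∞.
With ∫₀^∞ z^0 e^(−αz) dz = 0!/α^1, the integral (without the A² prefactor) comes out to d.
Setting this equal to 1 gives A² = 1/(d).
With d = 2.46: A² = 0.4065 and A = 0.6376.

A ≈ 0.638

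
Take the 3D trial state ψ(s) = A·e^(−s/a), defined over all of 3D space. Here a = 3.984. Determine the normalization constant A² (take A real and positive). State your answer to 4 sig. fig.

Normalization requires ∫|ψ|² 4πs² ds = 1, integrated from 0 to ∞.
In 3D with spherical symmetry the volume element is 4πs² ds.
With ∫₀^∞ s^2 e^(−αs) ds = 2!/α^3, carrying out the integral gives A² · π·a^3.
Hence A² = 1/[π·a^3].
Substituting a = 3.984 gives A² = 0.0050338, so A = 0.070949.

A^2 ≈ 0.005034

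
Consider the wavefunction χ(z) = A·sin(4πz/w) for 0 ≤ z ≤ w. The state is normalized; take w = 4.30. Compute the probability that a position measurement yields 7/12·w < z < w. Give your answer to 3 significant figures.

|χ|² is the probability density, so P = ∫_{7/12·w}^{w} |χ|² dz.
With A² fixed by ∫|χ|² = 1, i.e. A² = (w/2)^(−1), substitute and integrate.
Substituting u = z/w, A² and the length scale cancel in the ratio: P = ∫_{7/12}^{1} sin(4·π·u)^2 du / ∫_{0}^{1} sin(4·π·u)^2 du.
With ∫ sin(4·π·u)^2 du = u/2 - sin(4·π·u)·cos(4·π·u)/(8·π) + C, the region integral is √(3)/(32·π) + 5/24 and the full one is 1/2.
Evaluating gives P = √(3)/(16·π) + 5/12.

P ≈ 0.451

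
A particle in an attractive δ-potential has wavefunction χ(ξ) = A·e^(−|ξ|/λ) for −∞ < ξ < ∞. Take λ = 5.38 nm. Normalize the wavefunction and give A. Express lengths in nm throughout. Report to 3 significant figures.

The normalization condition is ∫|χ|² dξ = 1 from −∞ to ∞.
Using ∫₀^∞ ξⁿ e^(−αξ) dξ = n!/αⁿ⁺¹, with χ = A·e^(−|ξ|/λ), the integral evaluates to A²·[λ].
With λ = 5.38: A² = 0.1859 and A = 0.4311.

A ≈ 0.431 nm^(-1/2)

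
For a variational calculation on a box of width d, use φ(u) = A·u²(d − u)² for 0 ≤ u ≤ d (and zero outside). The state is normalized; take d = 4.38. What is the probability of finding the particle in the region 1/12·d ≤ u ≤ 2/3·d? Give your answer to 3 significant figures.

P ≈ 0.855

P = ∫_{1/12·d}^{2/3·d} |φ(u)|² du.
Since A² = 1/(d^9/630), this is the region integral divided by the full normalization integral.
Substituting t = u/d, A² and the length scale cancel in the ratio: P = ∫_{1/12}^{2/3} t^4·(1 - t)^4 dt / ∫_{0}^{1} t^4·(1 - t)^4 dt.
An antiderivative of t^4·(1 - t)^4 is t^5·(70·t^4 - 315·t^3 + 540·t^2 - 420·t + 126)/630; evaluating from 1/12 to 2/3 gives ≈ 0.0013568, while the full integral is 1/630.
The result is P = 0.8548.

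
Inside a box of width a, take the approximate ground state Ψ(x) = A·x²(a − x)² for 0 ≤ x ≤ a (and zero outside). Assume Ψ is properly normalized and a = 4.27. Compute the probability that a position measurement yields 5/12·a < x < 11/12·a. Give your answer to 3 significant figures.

P = ∫_{5/12·a}^{11/12·a} |Ψ(x)|² dx.
With A² fixed by ∫|Ψ|² = 1, i.e. A² = (a^9/630)^(−1), substitute and integrate.
Let u = x/a; then A² and the length scale cancel, so P = ∫_{5/12}^{11/12} u^4·(1 - u)^4 du ÷ ∫_{0}^{1} u^4·(1 - u)^4 du.
An antiderivative of u^4·(1 - u)^4 is u^5·(70·u^4 - 315·u^3 + 540·u^2 - 420·u + 126)/630; evaluating from 5/12 to 11/12 gives ≈ 0.0011068, while the full integral is 1/630.
Evaluating gives P = 0.6973.

P ≈ 0.697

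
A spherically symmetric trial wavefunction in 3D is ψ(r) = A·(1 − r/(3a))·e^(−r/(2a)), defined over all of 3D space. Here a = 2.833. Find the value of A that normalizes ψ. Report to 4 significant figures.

Require ∫ |ψ|² 4πr² dr = 1 over the whole domain.
In 3D with spherical symmetry the volume element is 4πr² dr.
Recall ∫₀^∞ r^m e^(−r/β) dr = m!·β^(m+1), ∫|ψ|² 4πr² dr = A²·(8·π·a^3/3).
With a = 2.833: A² = 0.0052498 and A = 0.072455.

A ≈ 0.07246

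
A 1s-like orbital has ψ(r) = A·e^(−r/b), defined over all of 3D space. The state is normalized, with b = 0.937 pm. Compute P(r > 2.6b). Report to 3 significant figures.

P ≈ 0.109

P = ∫ |ψ|² 4πr² dr over r > 2.6b.
A² is fixed by ∫₀^∞ 4πr²|ψ|² dr = 1, i.e. A² = (π·b^3)^(−1).
Substituting u = r/b, A², 4π and the length scale all cancel in the ratio: P = ∫_{2.6}^{∞} u^2·e^(-2·u) du / ∫_{0}^{∞} u^2·e^(-2·u) du.
With ∫ u^2·e^(-2·u) du = -(2·u^2 + 2·u + 1)·e^(-2·u)/4 + C, the region integral is 493·e^(-26/5)/100 and the full one is 1/4.
Taking the ratio yields P = 0.1088.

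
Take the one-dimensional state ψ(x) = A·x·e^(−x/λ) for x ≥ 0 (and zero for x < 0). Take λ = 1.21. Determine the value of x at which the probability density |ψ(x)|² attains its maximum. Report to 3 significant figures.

x ≈ 1.21

The maximum of |ψ(x)|² occurs where its derivative vanishes.
This gives x = λ.
With λ = 1.21, the most probable position is 1.210.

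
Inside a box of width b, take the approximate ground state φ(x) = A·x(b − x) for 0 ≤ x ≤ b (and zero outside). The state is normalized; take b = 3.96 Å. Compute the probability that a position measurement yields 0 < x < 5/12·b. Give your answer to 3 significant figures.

The probability is P = ∫ |φ|² dx over [0, 5/12·b].
Since A² = 1/(b^5/30), this is the region integral divided by the full normalization integral.
In terms of u = x/b (A² and the length scale cancel between numerator and denominator), P = [∫_{0}^{5/12} u^2·(1 - u)^2 du] / [∫_{0}^{1} u^2·(1 - u)^2 du].
Using ∫ u^2·(1 - u)^2 du = u^3·(6·u^2 - 15·u + 10)/30, the numerator is ≈ 0.011554 and the denominator is 1/30.
Taking the ratio, P = 0.3466.

P ≈ 0.347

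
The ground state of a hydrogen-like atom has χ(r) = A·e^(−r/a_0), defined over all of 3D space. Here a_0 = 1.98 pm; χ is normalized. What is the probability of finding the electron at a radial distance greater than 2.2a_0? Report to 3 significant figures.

Integrate the radial probability density 4πr²|χ|² over r > 2.2a_0.
Normalization gives A² = 1/(π·a_0^3).
In terms of u = r/a_0 (A², 4π and the length scale all cancel between numerator and denominator), P = [∫_{2.2}^{∞} u^2·e^(-2·u) du] / [∫_{0}^{∞} u^2·e^(-2·u) du].
Using ∫ u^2·e^(-2·u) du = -(2·u^2 + 2·u + 1)·e^(-2·u)/4, the numerator is 377·e^(-22/5)/100 and the denominator is 1/4.
This evaluates to P = 0.1851.

P ≈ 0.185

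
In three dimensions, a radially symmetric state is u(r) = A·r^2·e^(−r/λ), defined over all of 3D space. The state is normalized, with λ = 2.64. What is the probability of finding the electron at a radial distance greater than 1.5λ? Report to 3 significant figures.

P ≈ 0.966

Integrate the radial probability density 4πr²|u|² over r > 1.5λ.
The full normalization integral is A²·[45·π·λ^7/2] = 1, fixing A².
Substituting t = r/λ, A², 4π and the length scale all cancel in the ratio: P = ∫_{1.5}^{∞} t^6·e^(-2·t) dt / ∫_{0}^{∞} t^6·e^(-2·t) dt.
With ∫ t^6·e^(-2·t) dt = -(4·t^6 + 12·t^5 + 30·t^4 + 60·t^3 + 90·t^2 + 90·t + 45)·e^(-2·t)/8 + C, the region integral is ≈ 5.4365 and the full one is 45/8.
This evaluates to P = 0.9665.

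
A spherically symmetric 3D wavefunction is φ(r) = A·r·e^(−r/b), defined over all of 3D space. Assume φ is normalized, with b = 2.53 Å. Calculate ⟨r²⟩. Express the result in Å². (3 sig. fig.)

⟨r²⟩ = ∫ r^2 |φ|² 4πr² dr over the full domain.
The ratio of the moment integral to the normalization integral gives ⟨r²⟩ = 15·b^2/2.
Putting b = 2.53 gives 48.01.

⟨r^2⟩ ≈ 48.0 Å^2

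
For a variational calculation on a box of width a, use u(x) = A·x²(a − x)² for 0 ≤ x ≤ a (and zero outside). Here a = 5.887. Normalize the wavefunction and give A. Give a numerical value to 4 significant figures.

The normalization condition is ∫|u|² dx = 1 from 0 to a.
Expanding the polynomial and integrating term by term, with u = A·x²(a − x)², the integral evaluates to A²·[a^9/630].
Setting this equal to 1 gives A² = 1/(a^9/630).
Substituting a = 5.887 gives A² = 0.000074181, so A = 0.0086129.

A ≈ 0.008613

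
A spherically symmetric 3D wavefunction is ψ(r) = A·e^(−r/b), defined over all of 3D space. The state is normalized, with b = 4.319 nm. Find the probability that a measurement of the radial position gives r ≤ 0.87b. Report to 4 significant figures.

P ≈ 0.2534

P = ∫ |ψ|² 4πr² dr over r ≤ 0.87b.
The full normalization integral is A²·[π·b^3] = 1, fixing A².
Let u = r/b; then A², 4π and the length scale all cancel, so P = ∫_{0}^{0.87} u^2·e^(-2·u) du ÷ ∫_{0}^{∞} u^2·e^(-2·u) du.
With ∫ u^2·e^(-2·u) du = -(2·u^2 + 2·u + 1)·e^(-2·u)/4 + C, the region integral is ≈ 0.0633428 and the full one is 1/4.
This evaluates to P = 0.25337.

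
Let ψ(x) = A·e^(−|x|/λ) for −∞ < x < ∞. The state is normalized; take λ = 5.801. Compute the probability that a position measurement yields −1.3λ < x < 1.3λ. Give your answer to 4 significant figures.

P ≈ 0.9257

The probability is P = ∫ |ψ|² dx over [−1.3λ, 1.3λ].
With A² fixed by ∫|ψ|² = 1, i.e. A² = (λ)^(−1), substitute and integrate.
By symmetry take twice the x ≥ 0 contribution in numerator and denominator; the 2's cancel. In terms of u = x/λ (A² and the length scale cancel between numerator and denominator), P = [∫_{0}^{1.3} e^(-2·u) du] / [∫_{0}^{∞} e^(-2·u) du].
Using ∫ e^(-2·u) du = -e^(-2·u)/2, the numerator is 1/2 - e^(-13/5)/2 and the denominator is 1/2.
Evaluating gives P = 0.92573.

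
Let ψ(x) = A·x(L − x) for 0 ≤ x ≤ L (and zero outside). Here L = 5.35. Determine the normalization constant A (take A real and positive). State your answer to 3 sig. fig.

The normalization condition is ∫|ψ|² dx = 1 from 0 to L.
With ψ = A·x(L − x), the integral evaluates to A²·[L^5/30].
Hence A² = 1/[L^5/30].
Substituting L = 5.35 gives A² = 0.006845, so A = 0.08273.

A ≈ 0.0827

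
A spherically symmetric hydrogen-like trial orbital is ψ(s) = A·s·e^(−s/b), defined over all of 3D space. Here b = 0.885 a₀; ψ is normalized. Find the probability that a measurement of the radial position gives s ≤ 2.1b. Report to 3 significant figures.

With dV = 4πs²ds, the probability is ∫|ψ|² dV over s ≤ 2.1b.
The full normalization integral is A²·[3·π·b^5] = 1, fixing A².
In terms of u = s/b (A², 4π and the length scale all cancel between numerator and denominator), P = [∫_{0}^{2.1} u^4·e^(-2·u) du] / [∫_{0}^{∞} u^4·e^(-2·u) du].
Using ∫ u^4·e^(-2·u) du = -(u^4/2 + u^3 + 3·u^2/2 + 3·u/2 + 3/4)·e^(-2·u), the numerator is ≈ 0.30763 and the denominator is 3/4.
Taking the ratio yields P = 0.4102.

P ≈ 0.410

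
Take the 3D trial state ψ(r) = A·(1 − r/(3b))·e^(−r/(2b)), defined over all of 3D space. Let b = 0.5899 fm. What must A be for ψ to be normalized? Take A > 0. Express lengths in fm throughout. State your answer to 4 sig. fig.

The normalization condition is ∫|ψ|² 4πr² dr = 1 from 0 to ∞.
In 3D with spherical symmetry the volume element is 4πr² dr.
The integral (without the A² prefactor) comes out to 8·π·b^3/3.
With b = 0.5899: A² = 0.58150 and A = 0.76256.

A ≈ 0.7626 fm^(-3/2)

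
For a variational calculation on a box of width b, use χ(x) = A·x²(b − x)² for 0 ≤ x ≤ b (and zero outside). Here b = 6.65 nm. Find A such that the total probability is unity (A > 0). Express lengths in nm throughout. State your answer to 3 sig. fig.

Require ∫ |χ|² dx = 1 over the whole domain.
Expanding the polynomial and integrating term by term, ∫|χ|² dx = A²·(b^9/630).
So A² = (b^9/630)^(−1).
Substituting b = 6.65 gives A² = 0.00002477, so A = 0.004977.

A ≈ 0.00498 nm^(-9/2)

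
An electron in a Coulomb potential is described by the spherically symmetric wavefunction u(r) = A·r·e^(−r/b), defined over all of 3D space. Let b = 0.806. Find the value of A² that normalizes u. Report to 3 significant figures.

Require ∫ |u|² 4πr² dr = 1 over the whole domain.
Recall ∫₀^∞ r^m e^(−r/β) dr = m!·β^(m+1), the integral (without the A² prefactor) comes out to 3·π·b^5.
Setting this equal to 1 gives A² = 1/(3·π·b^5).
Plugging in b = 0.806 yields A = 0.5585.

A^2 ≈ 0.312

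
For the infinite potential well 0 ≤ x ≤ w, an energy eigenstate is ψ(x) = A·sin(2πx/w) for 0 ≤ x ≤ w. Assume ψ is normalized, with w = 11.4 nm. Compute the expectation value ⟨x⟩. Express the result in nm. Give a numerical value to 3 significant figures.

⟨x⟩ ≈ 5.70 nm

The expectation value is the |ψ|²-weighted average of x: ∫ x|ψ|² dx.
Using sin²θ = (1 − cos 2θ)/2, evaluating both integrals, ⟨x⟩ = w/2.
With w = 11.4, ⟨x⟩ = 5.700.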